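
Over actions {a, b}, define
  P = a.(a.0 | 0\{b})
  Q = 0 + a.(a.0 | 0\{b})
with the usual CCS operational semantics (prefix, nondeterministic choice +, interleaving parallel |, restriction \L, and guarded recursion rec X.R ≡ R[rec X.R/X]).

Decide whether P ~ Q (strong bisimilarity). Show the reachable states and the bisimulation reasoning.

P's transition system — 3 states:
  m0 = a.(a.0 | 0\{b}) :: -a-> m1
  m1 = a.0 | 0\{b} :: -a-> m2
  m2 = 0 | 0\{b} :: deadlocked
Q's transition system — 3 states:
  n0 = 0 + a.(a.0 | 0\{b}) :: -a-> n1
  n1 = a.0 | 0\{b} :: -a-> n2
  n2 = 0 | 0\{b} :: deadlocked
Bisimilarity quotient blocks:
  B0 = {m0, n0}
  B1 = {m1, n1}
  B2 = {m2, n2}
m0 ∈ B0, n0 ∈ B0 → same block

bisimilar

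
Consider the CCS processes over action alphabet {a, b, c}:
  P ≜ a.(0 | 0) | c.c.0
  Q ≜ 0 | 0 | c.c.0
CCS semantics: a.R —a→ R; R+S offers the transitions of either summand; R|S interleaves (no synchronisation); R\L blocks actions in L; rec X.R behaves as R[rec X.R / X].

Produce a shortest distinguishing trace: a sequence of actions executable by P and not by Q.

a

LTS(P): 6 reachable states
  m0 = a.(0 | 0) | c.c.0 ⊢ ··a··> m1, ··c··> m2
  m1 = 0 | 0 | c.c.0 ⊢ ··c··> m3
  m2 = a.(0 | 0) | c.0 ⊢ ··a··> m3, ··c··> m4
  m3 = 0 | 0 | c.0 ⊢ ··c··> m5
  m4 = a.(0 | 0) | 0 ⊢ ··a··> m5
  m5 = 0 | 0 | 0 ⊢ ·
LTS(Q): 3 reachable states
  n0 = 0 | 0 | c.c.0 ⊢ ··c··> n1
  n1 = 0 | 0 | c.0 ⊢ ··c··> n2
  n2 = 0 | 0 | 0 ⊢ ·
Trace ⟨a⟩ through P, begin at {m0}:
  step 1 (a): {m1}
  ✓ P
Trace ⟨a⟩ through Q, begin at {n0}:
  step 1 (a): no successor for Q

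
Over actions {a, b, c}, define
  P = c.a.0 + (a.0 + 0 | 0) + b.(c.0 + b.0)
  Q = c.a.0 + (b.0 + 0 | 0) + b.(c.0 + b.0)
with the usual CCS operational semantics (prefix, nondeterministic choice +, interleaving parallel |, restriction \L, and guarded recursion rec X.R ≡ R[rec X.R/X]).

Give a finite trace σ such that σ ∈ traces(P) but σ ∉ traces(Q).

a

P's transition system — 4 states:
  u0 = c.a.0 + (a.0 + 0 | 0) + b.(c.0 + b.0) ⊢ -a-> u1, -b-> u2, -c-> u3
  u1 = 0 ⊢ stopped
  u2 = c.0 + b.0 ⊢ -b-> u1, -c-> u1
  u3 = a.0 ⊢ -a-> u1
Q's transition system — 4 states:
  v0 = c.a.0 + (b.0 + 0 | 0) + b.(c.0 + b.0) ⊢ -b-> v1, -b-> v2, -c-> v3
  v1 = 0 ⊢ stopped
  v2 = c.0 + b.0 ⊢ -b-> v1, -c-> v1
  v3 = a.0 ⊢ -a-> v1
Executing a from P (initial set {u0}):
  after a @ step 1: {u1}
  — P admits the full trace.
Executing a from Q (initial set {v0}):
  after a @ step 1: ∅  — Q cannot continue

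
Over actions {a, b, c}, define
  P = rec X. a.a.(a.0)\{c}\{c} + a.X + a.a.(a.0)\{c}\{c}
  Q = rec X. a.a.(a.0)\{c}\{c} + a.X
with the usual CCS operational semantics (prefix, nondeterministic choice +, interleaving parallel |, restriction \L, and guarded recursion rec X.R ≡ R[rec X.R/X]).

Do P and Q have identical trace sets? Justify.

Reachable graph of P (4 states):
  s0 = rec X. a.a.(a.0)\{c}\{c} + a.X + a.a.(a.0)\{c}\{c} ⊢ ··a··> s0, ··a··> s1
  s1 = a.(a.0)\{c}\{c} ⊢ ··a··> s2
  s2 = (a.0)\{c}\{c} ⊢ ··a··> s3
  s3 = 0\{c}\{c} ⊢ (no moves)
Reachable graph of Q (4 states):
  t0 = rec X. a.a.(a.0)\{c}\{c} + a.X ⊢ ··a··> t0, ··a··> t1
  t1 = a.(a.0)\{c}\{c} ⊢ ··a··> t2
  t2 = (a.0)\{c}\{c} ⊢ ··a··> t3
  t3 = 0\{c}\{c} ⊢ (no moves)
Bisimilarity quotient blocks:
  B0 = {s0, t0}
  B1 = {s1, t1}
  B2 = {s2, t2}
  B3 = {s3, t3}
s0 ∈ B0, t0 ∈ B0 → same block
Bisimilar ⇒ trace-equivalent.

traces(P) = traces(Q)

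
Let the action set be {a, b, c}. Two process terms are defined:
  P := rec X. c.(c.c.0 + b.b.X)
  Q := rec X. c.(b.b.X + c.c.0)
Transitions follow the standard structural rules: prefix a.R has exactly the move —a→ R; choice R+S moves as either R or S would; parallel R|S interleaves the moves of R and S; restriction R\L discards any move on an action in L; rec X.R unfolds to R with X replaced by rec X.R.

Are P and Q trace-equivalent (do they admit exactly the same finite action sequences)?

Reachable graph of P (5 states):
  m0 = rec X. c.(c.c.0 + b.b.X) :: =c=> m1
  m1 = c.c.0 + b.b.(rec X. c.(c.c.0 + b.b.X)) :: =b=> m2, =c=> m3
  m2 = b.(rec X. c.(c.c.0 + b.b.X)) :: =b=> m0
  m3 = c.0 :: =c=> m4
  m4 = 0 :: (no moves)
Reachable graph of Q (5 states):
  n0 = rec X. c.(b.b.X + c.c.0) :: =c=> n1
  n1 = b.b.(rec X. c.(b.b.X + c.c.0)) + c.c.0 :: =b=> n2, =c=> n3
  n2 = b.(rec X. c.(b.b.X + c.c.0)) :: =b=> n0
  n3 = c.0 :: =c=> n4
  n4 = 0 :: (no moves)
Partition-refinement fixed point:
  B0 = {m0, n0}
  B1 = {m1, n1}
  B2 = {m3, n3}
  B3 = {m4, n4}
  B4 = {m2, n2}
m0 ∈ B0, n0 ∈ B0 → same block
Bisimilar ⇒ trace-equivalent.

traces(P) = traces(Q)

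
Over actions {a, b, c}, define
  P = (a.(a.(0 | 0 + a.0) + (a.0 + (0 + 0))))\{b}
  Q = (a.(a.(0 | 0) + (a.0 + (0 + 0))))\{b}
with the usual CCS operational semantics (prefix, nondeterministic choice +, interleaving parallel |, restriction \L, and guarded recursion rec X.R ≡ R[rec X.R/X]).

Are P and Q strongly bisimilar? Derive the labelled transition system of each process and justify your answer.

LTS(P): 4 reachable states
  u0 = (a.(a.(0 | 0 + a.0) + (a.0 + (0 + 0))))\{b} → =a=> u1
  u1 = (a.(0 | 0 + a.0) + (a.0 + (0 + 0)))\{b} → =a=> u2, =a=> u3
  u2 = (0 | 0 + a.0)\{b} → =a=> u3
  u3 = 0\{b} → ·
LTS(Q): 4 reachable states
  v0 = (a.(a.(0 | 0) + (a.0 + (0 + 0))))\{b} → =a=> v1
  v1 = (a.(0 | 0) + (a.0 + (0 + 0)))\{b} → =a=> v2, =a=> v3
  v2 = (0 | 0)\{b} → ·
  v3 = 0\{b} → ·
Partition-refinement fixed point:
  B0 = {u0}
  B1 = {u1}
  B2 = {u3, v2, v3}
  B3 = {u2, v1}
  B4 = {v0}
u0 ∈ B0, v0 ∈ B4 → different blocks

NO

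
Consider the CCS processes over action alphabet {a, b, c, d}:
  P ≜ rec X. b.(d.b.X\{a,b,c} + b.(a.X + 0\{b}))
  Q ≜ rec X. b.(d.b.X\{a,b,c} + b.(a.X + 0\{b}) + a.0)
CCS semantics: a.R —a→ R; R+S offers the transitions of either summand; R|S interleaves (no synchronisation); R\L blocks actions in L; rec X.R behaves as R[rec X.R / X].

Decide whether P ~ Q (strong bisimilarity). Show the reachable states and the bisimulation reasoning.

not bisimilar

P's transition system — 5 states:
  m0 = rec X. b.(d.b.X\{a,b,c} + b.(a.X + 0\{b})) ⊢ —b→ m1
  m1 = d.b.(rec X. b.(d.b.X\{a,b,c} + b.(a.X + 0\{b})))\{a,b,c} + b.(a.(rec X. b.(d.b.X\{a,b,c} + b.(a.X + 0\{b}))) + 0\{b}) ⊢ —b→ m2, —d→ m3
  m2 = a.(rec X. b.(d.b.X\{a,b,c} + b.(a.X + 0\{b}))) + 0\{b} ⊢ —a→ m0
  m3 = b.(rec X. b.(d.b.X\{a,b,c} + b.(a.X + 0\{b})))\{a,b,c} ⊢ —b→ m4
  m4 = (rec X. b.(d.b.X\{a,b,c} + b.(a.X + 0\{b})))\{a,b,c} ⊢ ∅
Q's transition system — 6 states:
  n0 = rec X. b.(d.b.X\{a,b,c} + b.(a.X + 0\{b}) + a.0) ⊢ —b→ n1
  n1 = d.b.(rec X. b.(d.b.X\{a,b,c} + b.(a.X + 0\{b}) + a.0))\{a,b,c} + b.(a.(rec X. b.(d.b.X\{a,b,c} + b.(a.X + 0\{b}) + a.0)) + 0\{b}) + a.0 ⊢ —a→ n2, —b→ n3, —d→ n4
  n2 = 0 ⊢ ∅
  n3 = a.(rec X. b.(d.b.X\{a,b,c} + b.(a.X + 0\{b}) + a.0)) + 0\{b} ⊢ —a→ n0
  n4 = b.(rec X. b.(d.b.X\{a,b,c} + b.(a.X + 0\{b}) + a.0))\{a,b,c} ⊢ —b→ n5
  n5 = (rec X. b.(d.b.X\{a,b,c} + b.(a.X + 0\{b}) + a.0))\{a,b,c} ⊢ ∅
Coarsest stable partition (strong bisimilarity classes):
  B0 = {m0}
  B1 = {m1}
  B2 = {m3, n4}
  B3 = {m4, n2, n5}
  B4 = {m2}
  B5 = {n0}
  B6 = {n1}
  B7 = {n3}
m0 ∈ B0, n0 ∈ B5 → different blocks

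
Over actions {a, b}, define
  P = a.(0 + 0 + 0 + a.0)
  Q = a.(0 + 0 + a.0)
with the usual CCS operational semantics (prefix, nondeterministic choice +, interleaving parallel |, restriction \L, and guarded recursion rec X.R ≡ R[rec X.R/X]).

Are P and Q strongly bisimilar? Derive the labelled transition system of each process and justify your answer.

P's transition system — 3 states:
  m0 = a.(0 + 0 + 0 + a.0) ⊢ ··a··> m1
  m1 = 0 + 0 + 0 + a.0 ⊢ ··a··> m2
  m2 = 0 ⊢ ∅
Q's transition system — 3 states:
  n0 = a.(0 + 0 + a.0) ⊢ ··a··> n1
  n1 = 0 + 0 + a.0 ⊢ ··a··> n2
  n2 = 0 ⊢ ∅
Coarsest stable partition (strong bisimilarity classes):
  B0 = {m0, n0}
  B1 = {m1, n1}
  B2 = {m2, n2}
m0 ∈ B0, n0 ∈ B0 → same block

YES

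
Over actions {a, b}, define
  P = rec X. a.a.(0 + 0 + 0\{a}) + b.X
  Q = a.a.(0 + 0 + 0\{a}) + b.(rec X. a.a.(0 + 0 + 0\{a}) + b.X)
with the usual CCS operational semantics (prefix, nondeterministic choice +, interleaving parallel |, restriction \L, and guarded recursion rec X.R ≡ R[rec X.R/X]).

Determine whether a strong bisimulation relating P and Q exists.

YES

P's transition system — 3 states:
  p0 = rec X. a.a.(0 + 0 + 0\{a}) + b.X → --a--▸ p1, --b--▸ p0
  p1 = a.(0 + 0 + 0\{a}) → --a--▸ p2
  p2 = 0 + 0 + 0\{a} → stopped
Q's transition system — 4 states:
  q0 = a.a.(0 + 0 + 0\{a}) + b.(rec X. a.a.(0 + 0 + 0\{a}) + b.X) → --a--▸ q1, --b--▸ q2
  q1 = a.(0 + 0 + 0\{a}) → --a--▸ q3
  q2 = rec X. a.a.(0 + 0 + 0\{a}) + b.X → --a--▸ q1, --b--▸ q2
  q3 = 0 + 0 + 0\{a} → stopped
Bisimilarity quotient blocks:
  B0 = {p0, q0, q2}
  B1 = {p1, q1}
  B2 = {p2, q3}
p0 ∈ B0, q0 ∈ B0 → same block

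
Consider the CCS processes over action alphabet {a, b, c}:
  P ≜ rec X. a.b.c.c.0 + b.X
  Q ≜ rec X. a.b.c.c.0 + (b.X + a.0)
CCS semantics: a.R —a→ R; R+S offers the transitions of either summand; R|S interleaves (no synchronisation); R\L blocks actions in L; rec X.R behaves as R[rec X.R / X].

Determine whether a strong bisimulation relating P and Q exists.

P ≁ Q

P's transition system — 5 states:
  p0 = rec X. a.b.c.c.0 + b.X | --a--▸ p1, --b--▸ p0
  p1 = b.c.c.0 | --b--▸ p2
  p2 = c.c.0 | --c--▸ p3
  p3 = c.0 | --c--▸ p4
  p4 = 0 | ·
Q's transition system — 5 states:
  q0 = rec X. a.b.c.c.0 + (b.X + a.0) | --a--▸ q1, --a--▸ q2, --b--▸ q0
  q1 = 0 | ·
  q2 = b.c.c.0 | --b--▸ q3
  q3 = c.c.0 | --c--▸ q4
  q4 = c.0 | --c--▸ q1
Bisimilarity quotient blocks:
  B0 = {p0}
  B1 = {p1, q2}
  B2 = {p2, q3}
  B3 = {p3, q4}
  B4 = {p4, q1}
  B5 = {q0}
p0 ∈ B0, q0 ∈ B5 → different blocks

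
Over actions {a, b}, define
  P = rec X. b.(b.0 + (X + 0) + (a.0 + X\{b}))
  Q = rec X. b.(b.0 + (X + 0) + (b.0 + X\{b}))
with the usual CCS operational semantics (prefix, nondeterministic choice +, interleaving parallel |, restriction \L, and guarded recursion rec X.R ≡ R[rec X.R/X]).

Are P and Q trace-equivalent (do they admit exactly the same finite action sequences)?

LTS(P): 3 reachable states
  s0 = rec X. b.(b.0 + (X + 0) + (a.0 + X\{b})) :: =b=> s1
  s1 = b.0 + ((rec X. b.(b.0 + (X + 0) + (a.0 + X\{b}))) + 0) + (a.0 + (rec X. b.(b.0 + (X + 0) + (a.0 + X\{b})))\{b}) :: =a=> s2, =b=> s1, =b=> s2
  s2 = 0 :: deadlocked
LTS(Q): 3 reachable states
  t0 = rec X. b.(b.0 + (X + 0) + (b.0 + X\{b})) :: =b=> t1
  t1 = b.0 + ((rec X. b.(b.0 + (X + 0) + (b.0 + X\{b}))) + 0) + (b.0 + (rec X. b.(b.0 + (X + 0) + (b.0 + X\{b})))\{b}) :: =b=> t1, =b=> t2
  t2 = 0 :: deadlocked
Run σ = ⟨ba⟩ on P: start {s0}
  step 1 (b): {s1}
  step 2 (a): {s2}
  P completes σ.
Run σ = ⟨ba⟩ on Q: start {t0}
  step 1 (b): {t1}
  step 2 (a): ∅ (Q stuck)

trace-distinct — witness ⟨ba⟩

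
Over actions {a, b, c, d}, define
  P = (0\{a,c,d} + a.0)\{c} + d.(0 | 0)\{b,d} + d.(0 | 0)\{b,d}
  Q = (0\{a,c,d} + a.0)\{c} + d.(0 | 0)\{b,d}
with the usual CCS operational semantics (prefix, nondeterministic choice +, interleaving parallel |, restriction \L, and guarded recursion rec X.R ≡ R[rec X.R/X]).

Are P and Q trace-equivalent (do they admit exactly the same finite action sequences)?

trace-equivalent

Reachable graph of P (3 states):
  m0 = (0\{a,c,d} + a.0)\{c} + d.(0 | 0)\{b,d} + d.(0 | 0)\{b,d} has moves --a--▸ m1, --d--▸ m2
  m1 = 0\{c} has moves ·
  m2 = (0 | 0)\{b,d} has moves ·
Reachable graph of Q (3 states):
  n0 = (0\{a,c,d} + a.0)\{c} + d.(0 | 0)\{b,d} has moves --a--▸ n1, --d--▸ n2
  n1 = 0\{c} has moves ·
  n2 = (0 | 0)\{b,d} has moves ·
Partition-refinement fixed point:
  B0 = {m0, n0}
  B1 = {m1, m2, n1, n2}
m0 ∈ B0, n0 ∈ B0 → same block
Bisimilar ⇒ trace-equivalent.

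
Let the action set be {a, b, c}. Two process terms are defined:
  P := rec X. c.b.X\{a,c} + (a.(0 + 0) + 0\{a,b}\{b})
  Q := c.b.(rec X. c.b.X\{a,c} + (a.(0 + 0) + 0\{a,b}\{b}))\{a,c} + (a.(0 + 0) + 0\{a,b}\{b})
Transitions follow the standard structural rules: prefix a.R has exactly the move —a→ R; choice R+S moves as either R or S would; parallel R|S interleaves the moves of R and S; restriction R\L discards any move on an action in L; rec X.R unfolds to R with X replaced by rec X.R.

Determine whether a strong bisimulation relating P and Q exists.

bisimilar

LTS(P): 4 reachable states
  m0 = rec X. c.b.X\{a,c} + (a.(0 + 0) + 0\{a,b}\{b}) | --a--▸ m1, --c--▸ m2
  m1 = 0 + 0 | ∅
  m2 = b.(rec X. c.b.X\{a,c} + (a.(0 + 0) + 0\{a,b}\{b}))\{a,c} | --b--▸ m3
  m3 = (rec X. c.b.X\{a,c} + (a.(0 + 0) + 0\{a,b}\{b}))\{a,c} | ∅
LTS(Q): 4 reachable states
  n0 = c.b.(rec X. c.b.X\{a,c} + (a.(0 + 0) + 0\{a,b}\{b}))\{a,c} + (a.(0 + 0) + 0\{a,b}\{b}) | --a--▸ n1, --c--▸ n2
  n1 = 0 + 0 | ∅
  n2 = b.(rec X. c.b.X\{a,c} + (a.(0 + 0) + 0\{a,b}\{b}))\{a,c} | --b--▸ n3
  n3 = (rec X. c.b.X\{a,c} + (a.(0 + 0) + 0\{a,b}\{b}))\{a,c} | ∅
Coarsest stable partition (strong bisimilarity classes):
  B0 = {m0, n0}
  B1 = {m1, m3, n1, n3}
  B2 = {m2, n2}
m0 ∈ B0, n0 ∈ B0 → same block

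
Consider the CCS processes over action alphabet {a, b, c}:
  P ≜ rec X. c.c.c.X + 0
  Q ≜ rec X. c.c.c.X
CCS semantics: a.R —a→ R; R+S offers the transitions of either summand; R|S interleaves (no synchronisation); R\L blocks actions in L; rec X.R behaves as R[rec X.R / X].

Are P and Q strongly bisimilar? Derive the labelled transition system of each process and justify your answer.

P ~ Q

Reachable graph of P (3 states):
  s0 = rec X. c.c.c.X + 0 | --c--▸ s1
  s1 = c.c.(rec X. c.c.c.X + 0) | --c--▸ s2
  s2 = c.(rec X. c.c.c.X + 0) | --c--▸ s0
Reachable graph of Q (3 states):
  t0 = rec X. c.c.c.X | --c--▸ t1
  t1 = c.c.(rec X. c.c.c.X) | --c--▸ t2
  t2 = c.(rec X. c.c.c.X) | --c--▸ t0
Partition-refinement fixed point:
  B0 = {s0, s1, s2, t0, t1, t2}
s0 ∈ B0, t0 ∈ B0 → same block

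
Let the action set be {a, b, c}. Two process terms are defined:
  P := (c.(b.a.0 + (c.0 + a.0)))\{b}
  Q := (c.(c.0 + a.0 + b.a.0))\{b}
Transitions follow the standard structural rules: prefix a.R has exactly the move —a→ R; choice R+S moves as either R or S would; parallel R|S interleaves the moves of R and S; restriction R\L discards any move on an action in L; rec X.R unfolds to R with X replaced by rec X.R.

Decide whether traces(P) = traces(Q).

traces(P) = traces(Q)

P's transition system — 3 states:
  p0 = (c.(b.a.0 + (c.0 + a.0)))\{b} :: -c-> p1
  p1 = (b.a.0 + (c.0 + a.0))\{b} :: -a-> p2, -c-> p2
  p2 = 0\{b} :: ∅
Q's transition system — 3 states:
  q0 = (c.(c.0 + a.0 + b.a.0))\{b} :: -c-> q1
  q1 = (c.0 + a.0 + b.a.0)\{b} :: -a-> q2, -c-> q2
  q2 = 0\{b} :: ∅
Partition-refinement fixed point:
  B0 = {p0, q0}
  B1 = {p1, q1}
  B2 = {p2, q2}
p0 ∈ B0, q0 ∈ B0 → same block
Bisimilar ⇒ trace-equivalent.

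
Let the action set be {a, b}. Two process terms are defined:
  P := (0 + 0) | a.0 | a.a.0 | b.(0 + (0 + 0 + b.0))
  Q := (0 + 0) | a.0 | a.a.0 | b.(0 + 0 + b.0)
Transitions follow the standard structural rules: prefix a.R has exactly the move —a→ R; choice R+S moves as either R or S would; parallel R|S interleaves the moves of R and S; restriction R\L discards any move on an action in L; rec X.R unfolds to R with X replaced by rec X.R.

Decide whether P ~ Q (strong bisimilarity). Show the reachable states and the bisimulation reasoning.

YES

P's transition system — 18 states:
  u0 = (0 + 0) | a.0 | a.a.0 | b.(0 + (0 + 0 + b.0)) | —a→ u1, —a→ u2, —b→ u3
  u1 = (0 + 0) | 0 | a.a.0 | b.(0 + (0 + 0 + b.0)) | —a→ u4, —b→ u5
  u2 = (0 + 0) | a.0 | a.0 | b.(0 + (0 + 0 + b.0)) | —a→ u4, —a→ u6, —b→ u7
  u3 = (0 + 0) | a.0 | a.a.0 | (0 + (0 + 0 + b.0)) | —a→ u5, —a→ u7, —b→ u8
  u4 = (0 + 0) | 0 | a.0 | b.(0 + (0 + 0 + b.0)) | —a→ u9, —b→ u10
  u5 = (0 + 0) | 0 | a.a.0 | (0 + (0 + 0 + b.0)) | —a→ u10, —b→ u11
  u6 = (0 + 0) | a.0 | 0 | b.(0 + (0 + 0 + b.0)) | —a→ u9, —b→ u12
  u7 = (0 + 0) | a.0 | a.0 | (0 + (0 + 0 + b.0)) | —a→ u10, —a→ u12, —b→ u13
  u8 = (0 + 0) | a.0 | a.a.0 | 0 | —a→ u11, —a→ u13
  u9 = (0 + 0) | 0 | 0 | b.(0 + (0 + 0 + b.0)) | —b→ u14
  u10 = (0 + 0) | 0 | a.0 | (0 + (0 + 0 + b.0)) | —a→ u14, —b→ u15
  u11 = (0 + 0) | 0 | a.a.0 | 0 | —a→ u15
  u12 = (0 + 0) | a.0 | 0 | (0 + (0 + 0 + b.0)) | —a→ u14, —b→ u16
  u13 = (0 + 0) | a.0 | a.0 | 0 | —a→ u15, —a→ u16
  u14 = (0 + 0) | 0 | 0 | (0 + (0 + 0 + b.0)) | —b→ u17
  u15 = (0 + 0) | 0 | a.0 | 0 | —a→ u17
  u16 = (0 + 0) | a.0 | 0 | 0 | —a→ u17
  u17 = (0 + 0) | 0 | 0 | 0 | (no moves)
Q's transition system — 18 states:
  v0 = (0 + 0) | a.0 | a.a.0 | b.(0 + 0 + b.0) | —a→ v1, —a→ v2, —b→ v3
  v1 = (0 + 0) | 0 | a.a.0 | b.(0 + 0 + b.0) | —a→ v4, —b→ v5
  v2 = (0 + 0) | a.0 | a.0 | b.(0 + 0 + b.0) | —a→ v4, —a→ v6, —b→ v7
  v3 = (0 + 0) | a.0 | a.a.0 | (0 + 0 + b.0) | —a→ v5, —a→ v7, —b→ v8
  v4 = (0 + 0) | 0 | a.0 | b.(0 + 0 + b.0) | —a→ v9, —b→ v10
  v5 = (0 + 0) | 0 | a.a.0 | (0 + 0 + b.0) | —a→ v10, —b→ v11
  v6 = (0 + 0) | a.0 | 0 | b.(0 + 0 + b.0) | —a→ v9, —b→ v12
  v7 = (0 + 0) | a.0 | a.0 | (0 + 0 + b.0) | —a→ v10, —a→ v12, —b→ v13
  v8 = (0 + 0) | a.0 | a.a.0 | 0 | —a→ v11, —a→ v13
  v9 = (0 + 0) | 0 | 0 | b.(0 + 0 + b.0) | —b→ v14
  v10 = (0 + 0) | 0 | a.0 | (0 + 0 + b.0) | —a→ v14, —b→ v15
  v11 = (0 + 0) | 0 | a.a.0 | 0 | —a→ v15
  v12 = (0 + 0) | a.0 | 0 | (0 + 0 + b.0) | —a→ v14, —b→ v16
  v13 = (0 + 0) | a.0 | a.0 | 0 | —a→ v15, —a→ v16
  v14 = (0 + 0) | 0 | 0 | (0 + 0 + b.0) | —b→ v17
  v15 = (0 + 0) | 0 | a.0 | 0 | —a→ v17
  v16 = (0 + 0) | a.0 | 0 | 0 | —a→ v17
  v17 = (0 + 0) | 0 | 0 | 0 | (no moves)
Bisimilarity quotient blocks:
  B0 = {u0, v0}
  B1 = {u3, v3}
  B2 = {u5, u7, v5, v7}
  B3 = {u11, u13, v11, v13}
  B4 = {u15, u16, v15, v16}
  B5 = {u17, v17}
  B6 = {u10, u12, v10, v12}
  B7 = {u14, v14}
  B8 = {u8, v8}
  B9 = {u1, u2, v1, v2}
  B10 = {u4, u6, v4, v6}
  B11 = {u9, v9}
u0 ∈ B0, v0 ∈ B0 → same block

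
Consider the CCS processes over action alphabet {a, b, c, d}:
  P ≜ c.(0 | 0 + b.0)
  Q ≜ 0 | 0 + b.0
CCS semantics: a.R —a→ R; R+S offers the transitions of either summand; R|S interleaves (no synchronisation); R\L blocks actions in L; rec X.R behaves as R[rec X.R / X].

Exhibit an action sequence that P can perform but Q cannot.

c

Reachable graph of P (3 states):
  p0 = c.(0 | 0 + b.0) | ··c··> p1
  p1 = 0 | 0 + b.0 | ··b··> p2
  p2 = 0 | stopped
Reachable graph of Q (2 states):
  q0 = 0 | 0 + b.0 | ··b··> q1
  q1 = 0 | stopped
Run σ = ⟨c⟩ on P: start {p0}
  step 1 (c): {p1}
  — P admits the full trace.
Run σ = ⟨c⟩ on Q: start {q0}
  step 1 (c): ∅  — Q cannot continue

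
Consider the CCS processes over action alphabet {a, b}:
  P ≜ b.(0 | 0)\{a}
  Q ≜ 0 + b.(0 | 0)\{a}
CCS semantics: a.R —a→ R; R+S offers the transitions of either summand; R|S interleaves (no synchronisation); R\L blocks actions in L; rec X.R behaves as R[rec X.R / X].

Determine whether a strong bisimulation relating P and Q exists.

P ~ Q

P's transition system — 2 states:
  s0 = b.(0 | 0)\{a} → —b→ s1
  s1 = (0 | 0)\{a} → deadlocked
Q's transition system — 2 states:
  t0 = 0 + b.(0 | 0)\{a} → —b→ t1
  t1 = (0 | 0)\{a} → deadlocked
Partition-refinement fixed point:
  B0 = {s0, t0}
  B1 = {s1, t1}
s0 ∈ B0, t0 ∈ B0 → same block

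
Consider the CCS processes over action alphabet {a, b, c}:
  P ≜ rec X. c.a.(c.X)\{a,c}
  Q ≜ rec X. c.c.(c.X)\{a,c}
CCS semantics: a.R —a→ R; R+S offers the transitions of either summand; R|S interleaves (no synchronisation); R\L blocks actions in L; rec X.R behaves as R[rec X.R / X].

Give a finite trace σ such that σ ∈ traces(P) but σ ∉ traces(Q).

ca

Reachable graph of P (3 states):
  u0 = rec X. c.a.(c.X)\{a,c} :: —c→ u1
  u1 = a.(c.(rec X. c.a.(c.X)\{a,c}))\{a,c} :: —a→ u2
  u2 = (c.(rec X. c.a.(c.X)\{a,c}))\{a,c} :: deadlocked
Reachable graph of Q (3 states):
  v0 = rec X. c.c.(c.X)\{a,c} :: —c→ v1
  v1 = c.(c.(rec X. c.c.(c.X)\{a,c}))\{a,c} :: —c→ v2
  v2 = (c.(rec X. c.c.(c.X)\{a,c}))\{a,c} :: deadlocked
Run σ = ⟨ca⟩ on P: start {u0}
  after c @ step 1: {u1}
  after a @ step 2: {u2}
  ✓ P
Run σ = ⟨ca⟩ on Q: start {v0}
  after c @ step 1: {v1}
  after a @ step 2: ∅ (Q stuck)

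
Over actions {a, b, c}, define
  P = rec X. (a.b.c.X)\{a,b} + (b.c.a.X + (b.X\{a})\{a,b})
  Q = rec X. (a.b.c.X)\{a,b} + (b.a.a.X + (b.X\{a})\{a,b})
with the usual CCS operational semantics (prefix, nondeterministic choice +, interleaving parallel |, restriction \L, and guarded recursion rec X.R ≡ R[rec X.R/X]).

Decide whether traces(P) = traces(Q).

LTS(P): 3 reachable states
  p0 = rec X. (a.b.c.X)\{a,b} + (b.c.a.X + (b.X\{a})\{a,b}) has moves ··b··> p1
  p1 = c.a.(rec X. (a.b.c.X)\{a,b} + (b.c.a.X + (b.X\{a})\{a,b})) has moves ··c··> p2
  p2 = a.(rec X. (a.b.c.X)\{a,b} + (b.c.a.X + (b.X\{a})\{a,b})) has moves ··a··> p0
LTS(Q): 3 reachable states
  q0 = rec X. (a.b.c.X)\{a,b} + (b.a.a.X + (b.X\{a})\{a,b}) has moves ··b··> q1
  q1 = a.a.(rec X. (a.b.c.X)\{a,b} + (b.a.a.X + (b.X\{a})\{a,b})) has moves ··a··> q2
  q2 = a.(rec X. (a.b.c.X)\{a,b} + (b.a.a.X + (b.X\{a})\{a,b})) has moves ··a··> q0
Trace ⟨bc⟩ through P, begin at {p0}:
  step 1 (b): {p1}
  step 2 (c): {p2}
  — P admits the full trace.
Trace ⟨bc⟩ through Q, begin at {q0}:
  step 1 (b): {q1}
  step 2 (c): ∅  — Q cannot continue

trace-distinct — witness ⟨bc⟩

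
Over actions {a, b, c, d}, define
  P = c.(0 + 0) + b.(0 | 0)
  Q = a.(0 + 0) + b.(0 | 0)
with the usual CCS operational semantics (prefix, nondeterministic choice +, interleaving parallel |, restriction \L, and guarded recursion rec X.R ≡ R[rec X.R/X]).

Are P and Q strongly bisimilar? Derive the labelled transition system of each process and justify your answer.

not bisimilar

LTS(P): 3 reachable states
  m0 = c.(0 + 0) + b.(0 | 0) ⊢ -b-> m1, -c-> m2
  m1 = 0 | 0 ⊢ (no moves)
  m2 = 0 + 0 ⊢ (no moves)
LTS(Q): 3 reachable states
  n0 = a.(0 + 0) + b.(0 | 0) ⊢ -a-> n1, -b-> n2
  n1 = 0 + 0 ⊢ (no moves)
  n2 = 0 | 0 ⊢ (no moves)
Bisimilarity quotient blocks:
  B0 = {m0}
  B1 = {m1, m2, n1, n2}
  B2 = {n0}
m0 ∈ B0, n0 ∈ B2 → different blocks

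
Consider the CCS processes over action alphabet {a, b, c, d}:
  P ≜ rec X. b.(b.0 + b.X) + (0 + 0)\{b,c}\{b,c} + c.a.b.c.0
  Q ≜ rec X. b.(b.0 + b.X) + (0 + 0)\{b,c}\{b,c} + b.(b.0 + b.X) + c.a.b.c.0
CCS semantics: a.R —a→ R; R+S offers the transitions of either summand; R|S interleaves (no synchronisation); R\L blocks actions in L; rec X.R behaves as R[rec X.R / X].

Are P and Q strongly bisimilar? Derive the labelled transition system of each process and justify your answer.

P ~ Q

Reachable graph of P (6 states):
  s0 = rec X. b.(b.0 + b.X) + (0 + 0)\{b,c}\{b,c} + c.a.b.c.0 ⊢ --b--▸ s1, --c--▸ s2
  s1 = b.0 + b.(rec X. b.(b.0 + b.X) + (0 + 0)\{b,c}\{b,c} + c.a.b.c.0) ⊢ --b--▸ s0, --b--▸ s3
  s2 = a.b.c.0 ⊢ --a--▸ s4
  s3 = 0 ⊢ (no moves)
  s4 = b.c.0 ⊢ --b--▸ s5
  s5 = c.0 ⊢ --c--▸ s3
Reachable graph of Q (6 states):
  t0 = rec X. b.(b.0 + b.X) + (0 + 0)\{b,c}\{b,c} + b.(b.0 + b.X) + c.a.b.c.0 ⊢ --b--▸ t1, --c--▸ t2
  t1 = b.0 + b.(rec X. b.(b.0 + b.X) + (0 + 0)\{b,c}\{b,c} + b.(b.0 + b.X) + c.a.b.c.0) ⊢ --b--▸ t0, --b--▸ t3
  t2 = a.b.c.0 ⊢ --a--▸ t4
  t3 = 0 ⊢ (no moves)
  t4 = b.c.0 ⊢ --b--▸ t5
  t5 = c.0 ⊢ --c--▸ t3
Partition-refinement fixed point:
  B0 = {s0, t0}
  B1 = {s2, t2}
  B2 = {s4, t4}
  B3 = {s5, t5}
  B4 = {s3, t3}
  B5 = {s1, t1}
s0 ∈ B0, t0 ∈ B0 → same block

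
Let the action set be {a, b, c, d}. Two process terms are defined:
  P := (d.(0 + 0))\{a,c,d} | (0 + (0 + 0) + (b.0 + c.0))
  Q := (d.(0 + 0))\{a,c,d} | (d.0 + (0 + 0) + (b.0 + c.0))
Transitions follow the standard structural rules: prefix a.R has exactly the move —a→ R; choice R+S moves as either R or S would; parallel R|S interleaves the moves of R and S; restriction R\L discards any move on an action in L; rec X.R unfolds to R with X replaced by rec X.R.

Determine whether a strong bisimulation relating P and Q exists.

P's transition system — 2 states:
  p0 = (d.(0 + 0))\{a,c,d} | (0 + (0 + 0) + (b.0 + c.0)) ⊢ =b=> p1, =c=> p1
  p1 = (d.(0 + 0))\{a,c,d} | 0 ⊢ (no moves)
Q's transition system — 2 states:
  q0 = (d.(0 + 0))\{a,c,d} | (d.0 + (0 + 0) + (b.0 + c.0)) ⊢ =b=> q1, =c=> q1, =d=> q1
  q1 = (d.(0 + 0))\{a,c,d} | 0 ⊢ (no moves)
Partition-refinement fixed point:
  B0 = {p0}
  B1 = {p1, q1}
  B2 = {q0}
p0 ∈ B0, q0 ∈ B2 → different blocks

not bisimilar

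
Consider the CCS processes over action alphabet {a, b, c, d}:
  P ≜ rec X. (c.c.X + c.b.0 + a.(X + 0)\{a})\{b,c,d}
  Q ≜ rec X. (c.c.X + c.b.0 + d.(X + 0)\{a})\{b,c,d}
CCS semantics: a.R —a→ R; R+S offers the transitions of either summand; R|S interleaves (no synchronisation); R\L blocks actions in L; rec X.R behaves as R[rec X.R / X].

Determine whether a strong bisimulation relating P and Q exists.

LTS(P): 2 reachable states
  m0 = rec X. (c.c.X + c.b.0 + a.(X + 0)\{a})\{b,c,d} :: =a=> m1
  m1 = ((rec X. (c.c.X + c.b.0 + a.(X + 0)\{a})\{b,c,d}) + 0)\{a}\{b,c,d} :: ·
LTS(Q): 1 reachable states
  n0 = rec X. (c.c.X + c.b.0 + d.(X + 0)\{a})\{b,c,d} :: ·
Coarsest stable partition (strong bisimilarity classes):
  B0 = {m0}
  B1 = {m1, n0}
m0 ∈ B0, n0 ∈ B1 → different blocks

NO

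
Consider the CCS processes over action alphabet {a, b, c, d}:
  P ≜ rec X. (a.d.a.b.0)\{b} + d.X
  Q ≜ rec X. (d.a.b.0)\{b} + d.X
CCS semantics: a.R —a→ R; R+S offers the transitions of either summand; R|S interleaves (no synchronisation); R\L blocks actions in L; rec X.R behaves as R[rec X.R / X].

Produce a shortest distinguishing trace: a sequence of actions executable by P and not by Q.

LTS(P): 4 reachable states
  p0 = rec X. (a.d.a.b.0)\{b} + d.X ⊢ -a-> p1, -d-> p0
  p1 = (d.a.b.0)\{b} ⊢ -d-> p2
  p2 = (a.b.0)\{b} ⊢ -a-> p3
  p3 = (b.0)\{b} ⊢ ·
LTS(Q): 3 reachable states
  q0 = rec X. (d.a.b.0)\{b} + d.X ⊢ -d-> q0, -d-> q1
  q1 = (a.b.0)\{b} ⊢ -a-> q2
  q2 = (b.0)\{b} ⊢ ·
Run σ = ⟨a⟩ on P: start {p0}
  after a @ step 1: {p1}
  — P admits the full trace.
Run σ = ⟨a⟩ on Q: start {q0}
  after a @ step 1: ∅  — Q cannot continue

a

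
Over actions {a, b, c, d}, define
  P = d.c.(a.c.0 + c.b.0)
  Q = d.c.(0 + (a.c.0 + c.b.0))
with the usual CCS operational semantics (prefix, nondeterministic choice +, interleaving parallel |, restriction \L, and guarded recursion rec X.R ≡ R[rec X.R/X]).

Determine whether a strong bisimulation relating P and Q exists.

P ~ Q

P's transition system — 6 states:
  u0 = d.c.(a.c.0 + c.b.0) has moves -d-> u1
  u1 = c.(a.c.0 + c.b.0) has moves -c-> u2
  u2 = a.c.0 + c.b.0 has moves -a-> u3, -c-> u4
  u3 = c.0 has moves -c-> u5
  u4 = b.0 has moves -b-> u5
  u5 = 0 has moves ∅
Q's transition system — 6 states:
  v0 = d.c.(0 + (a.c.0 + c.b.0)) has moves -d-> v1
  v1 = c.(0 + (a.c.0 + c.b.0)) has moves -c-> v2
  v2 = 0 + (a.c.0 + c.b.0) has moves -a-> v3, -c-> v4
  v3 = c.0 has moves -c-> v5
  v4 = b.0 has moves -b-> v5
  v5 = 0 has moves ∅
Coarsest stable partition (strong bisimilarity classes):
  B0 = {u0, v0}
  B1 = {u1, v1}
  B2 = {u2, v2}
  B3 = {u3, v3}
  B4 = {u5, v5}
  B5 = {u4, v4}
u0 ∈ B0, v0 ∈ B0 → same block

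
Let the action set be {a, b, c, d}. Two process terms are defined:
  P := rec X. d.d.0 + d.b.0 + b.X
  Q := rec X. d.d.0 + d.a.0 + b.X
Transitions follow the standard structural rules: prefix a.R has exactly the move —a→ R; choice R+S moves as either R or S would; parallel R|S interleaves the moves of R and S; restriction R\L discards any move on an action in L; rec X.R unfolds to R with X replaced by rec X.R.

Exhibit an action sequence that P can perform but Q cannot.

db

Reachable graph of P (4 states):
  u0 = rec X. d.d.0 + d.b.0 + b.X has moves ··b··> u0, ··d··> u1, ··d··> u2
  u1 = b.0 has moves ··b··> u3
  u2 = d.0 has moves ··d··> u3
  u3 = 0 has moves deadlocked
Reachable graph of Q (4 states):
  v0 = rec X. d.d.0 + d.a.0 + b.X has moves ··b··> v0, ··d··> v1, ··d··> v2
  v1 = a.0 has moves ··a··> v3
  v2 = d.0 has moves ··d··> v3
  v3 = 0 has moves deadlocked
Executing db from P (initial set {u0}):
  after d @ step 1: {u1, u2}
  after b @ step 2: {u3}
  ✓ P
Executing db from Q (initial set {v0}):
  after d @ step 1: {v1, v2}
  after b @ step 2: ∅  — Q cannot continue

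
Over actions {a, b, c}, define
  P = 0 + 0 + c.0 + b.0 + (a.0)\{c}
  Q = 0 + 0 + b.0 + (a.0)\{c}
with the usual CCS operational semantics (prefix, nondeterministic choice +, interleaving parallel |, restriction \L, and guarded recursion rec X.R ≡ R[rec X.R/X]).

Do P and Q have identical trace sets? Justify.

Reachable graph of P (3 states):
  m0 = 0 + 0 + c.0 + b.0 + (a.0)\{c} → —a→ m1, —b→ m2, —c→ m2
  m1 = 0\{c} → (no moves)
  m2 = 0 → (no moves)
Reachable graph of Q (3 states):
  n0 = 0 + 0 + b.0 + (a.0)\{c} → —a→ n1, —b→ n2
  n1 = 0\{c} → (no moves)
  n2 = 0 → (no moves)
Run σ = ⟨c⟩ on P: start {m0}
  [1] c ⇒ {m2}
  ✓ P
Run σ = ⟨c⟩ on Q: start {n0}
  [1] c ⇒ no successor for Q

trace-distinct — witness ⟨c⟩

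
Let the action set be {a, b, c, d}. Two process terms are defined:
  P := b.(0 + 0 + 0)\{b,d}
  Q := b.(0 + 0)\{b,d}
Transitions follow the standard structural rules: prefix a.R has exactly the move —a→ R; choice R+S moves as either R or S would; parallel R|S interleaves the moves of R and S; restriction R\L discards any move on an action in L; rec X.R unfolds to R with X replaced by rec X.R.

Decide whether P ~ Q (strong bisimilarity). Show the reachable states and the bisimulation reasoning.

P's transition system — 2 states:
  u0 = b.(0 + 0 + 0)\{b,d} ⊢ =b=> u1
  u1 = (0 + 0 + 0)\{b,d} ⊢ ·
Q's transition system — 2 states:
  v0 = b.(0 + 0)\{b,d} ⊢ =b=> v1
  v1 = (0 + 0)\{b,d} ⊢ ·
Partition-refinement fixed point:
  B0 = {u0, v0}
  B1 = {u1, v1}
u0 ∈ B0, v0 ∈ B0 → same block

bisimilar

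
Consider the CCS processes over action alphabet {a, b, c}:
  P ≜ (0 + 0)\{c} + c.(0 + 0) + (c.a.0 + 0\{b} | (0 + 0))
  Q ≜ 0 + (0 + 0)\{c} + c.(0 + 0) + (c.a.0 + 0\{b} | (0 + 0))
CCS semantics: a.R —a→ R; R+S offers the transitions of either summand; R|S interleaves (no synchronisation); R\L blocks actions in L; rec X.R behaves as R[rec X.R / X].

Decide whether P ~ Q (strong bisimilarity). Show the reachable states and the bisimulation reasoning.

P ~ Q

Reachable graph of P (4 states):
  m0 = (0 + 0)\{c} + c.(0 + 0) + (c.a.0 + 0\{b} | (0 + 0)) → -c-> m1, -c-> m2
  m1 = 0 + 0 → ∅
  m2 = a.0 → -a-> m3
  m3 = 0 → ∅
Reachable graph of Q (4 states):
  n0 = 0 + (0 + 0)\{c} + c.(0 + 0) + (c.a.0 + 0\{b} | (0 + 0)) → -c-> n1, -c-> n2
  n1 = 0 + 0 → ∅
  n2 = a.0 → -a-> n3
  n3 = 0 → ∅
Partition-refinement fixed point:
  B0 = {m0, n0}
  B1 = {m2, n2}
  B2 = {m1, m3, n1, n3}
m0 ∈ B0, n0 ∈ B0 → same block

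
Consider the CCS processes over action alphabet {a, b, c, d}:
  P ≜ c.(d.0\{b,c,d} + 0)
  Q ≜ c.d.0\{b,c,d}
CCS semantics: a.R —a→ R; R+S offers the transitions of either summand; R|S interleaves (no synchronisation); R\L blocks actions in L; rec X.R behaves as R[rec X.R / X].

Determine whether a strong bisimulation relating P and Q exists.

YES

LTS(P): 3 reachable states
  u0 = c.(d.0\{b,c,d} + 0) :: --c--▸ u1
  u1 = d.0\{b,c,d} + 0 :: --d--▸ u2
  u2 = 0\{b,c,d} :: (no moves)
LTS(Q): 3 reachable states
  v0 = c.d.0\{b,c,d} :: --c--▸ v1
  v1 = d.0\{b,c,d} :: --d--▸ v2
  v2 = 0\{b,c,d} :: (no moves)
Bisimilarity quotient blocks:
  B0 = {u0, v0}
  B1 = {u1, v1}
  B2 = {u2, v2}
u0 ∈ B0, v0 ∈ B0 → same block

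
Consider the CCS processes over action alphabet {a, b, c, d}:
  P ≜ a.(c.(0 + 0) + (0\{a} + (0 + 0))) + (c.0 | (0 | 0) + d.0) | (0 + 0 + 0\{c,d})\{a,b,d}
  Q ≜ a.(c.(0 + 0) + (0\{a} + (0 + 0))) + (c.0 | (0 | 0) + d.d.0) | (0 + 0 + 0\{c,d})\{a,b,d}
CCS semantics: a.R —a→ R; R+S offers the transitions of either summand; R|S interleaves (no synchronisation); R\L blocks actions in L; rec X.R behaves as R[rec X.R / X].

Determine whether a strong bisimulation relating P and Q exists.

P's transition system — 5 states:
  p0 = a.(c.(0 + 0) + (0\{a} + (0 + 0))) + (c.0 | (0 | 0) + d.0) | (0 + 0 + 0\{c,d})\{a,b,d} :: --a--▸ p1, --c--▸ p2, --d--▸ p3
  p1 = c.(0 + 0) + (0\{a} + (0 + 0)) :: --c--▸ p4
  p2 = 0 | (0 | 0) | (0 + 0 + 0\{c,d})\{a,b,d} :: (no moves)
  p3 = 0 | (0 + 0 + 0\{c,d})\{a,b,d} :: (no moves)
  p4 = 0 + 0 :: (no moves)
Q's transition system — 6 states:
  q0 = a.(c.(0 + 0) + (0\{a} + (0 + 0))) + (c.0 | (0 | 0) + d.d.0) | (0 + 0 + 0\{c,d})\{a,b,d} :: --a--▸ q1, --c--▸ q2, --d--▸ q3
  q1 = c.(0 + 0) + (0\{a} + (0 + 0)) :: --c--▸ q4
  q2 = 0 | (0 | 0) | (0 + 0 + 0\{c,d})\{a,b,d} :: (no moves)
  q3 = d.0 | (0 + 0 + 0\{c,d})\{a,b,d} :: --d--▸ q5
  q4 = 0 + 0 :: (no moves)
  q5 = 0 | (0 + 0 + 0\{c,d})\{a,b,d} :: (no moves)
Coarsest stable partition (strong bisimilarity classes):
  B0 = {p0}
  B1 = {p2, p3, p4, q2, q4, q5}
  B2 = {p1, q1}
  B3 = {q0}
  B4 = {q3}
p0 ∈ B0, q0 ∈ B3 → different blocks

not bisimilar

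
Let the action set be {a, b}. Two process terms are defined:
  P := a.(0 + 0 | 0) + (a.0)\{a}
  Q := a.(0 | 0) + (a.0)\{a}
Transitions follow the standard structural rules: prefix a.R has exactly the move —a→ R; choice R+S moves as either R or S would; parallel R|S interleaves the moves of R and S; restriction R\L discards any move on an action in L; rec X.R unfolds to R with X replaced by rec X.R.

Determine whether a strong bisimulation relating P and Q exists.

P ~ Q

Reachable graph of P (2 states):
  m0 = a.(0 + 0 | 0) + (a.0)\{a} ⊢ =a=> m1
  m1 = 0 + 0 | 0 ⊢ stopped
Reachable graph of Q (2 states):
  n0 = a.(0 | 0) + (a.0)\{a} ⊢ =a=> n1
  n1 = 0 | 0 ⊢ stopped
Coarsest stable partition (strong bisimilarity classes):
  B0 = {m0, n0}
  B1 = {m1, n1}
m0 ∈ B0, n0 ∈ B0 → same block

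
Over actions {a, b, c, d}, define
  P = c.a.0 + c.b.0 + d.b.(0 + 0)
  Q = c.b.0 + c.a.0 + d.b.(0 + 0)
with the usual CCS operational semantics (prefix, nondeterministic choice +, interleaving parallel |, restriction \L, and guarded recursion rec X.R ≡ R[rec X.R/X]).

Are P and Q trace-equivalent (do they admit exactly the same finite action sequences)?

LTS(P): 6 reachable states
  s0 = c.a.0 + c.b.0 + d.b.(0 + 0) | --c--▸ s1, --c--▸ s2, --d--▸ s3
  s1 = a.0 | --a--▸ s4
  s2 = b.0 | --b--▸ s4
  s3 = b.(0 + 0) | --b--▸ s5
  s4 = 0 | stopped
  s5 = 0 + 0 | stopped
LTS(Q): 6 reachable states
  t0 = c.b.0 + c.a.0 + d.b.(0 + 0) | --c--▸ t1, --c--▸ t2, --d--▸ t3
  t1 = a.0 | --a--▸ t4
  t2 = b.0 | --b--▸ t4
  t3 = b.(0 + 0) | --b--▸ t5
  t4 = 0 | stopped
  t5 = 0 + 0 | stopped
Coarsest stable partition (strong bisimilarity classes):
  B0 = {s0, t0}
  B1 = {s2, s3, t2, t3}
  B2 = {s4, s5, t4, t5}
  B3 = {s1, t1}
s0 ∈ B0, t0 ∈ B0 → same block
Bisimilar ⇒ trace-equivalent.

trace-equivalent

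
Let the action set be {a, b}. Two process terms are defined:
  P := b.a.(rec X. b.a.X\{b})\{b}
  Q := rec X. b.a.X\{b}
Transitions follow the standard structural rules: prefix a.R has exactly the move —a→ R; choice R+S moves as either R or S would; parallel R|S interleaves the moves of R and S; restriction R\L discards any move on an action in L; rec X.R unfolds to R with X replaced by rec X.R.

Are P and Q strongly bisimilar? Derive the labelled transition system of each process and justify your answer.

LTS(P): 3 reachable states
  m0 = b.a.(rec X. b.a.X\{b})\{b} | -b-> m1
  m1 = a.(rec X. b.a.X\{b})\{b} | -a-> m2
  m2 = (rec X. b.a.X\{b})\{b} | ∅
LTS(Q): 3 reachable states
  n0 = rec X. b.a.X\{b} | -b-> n1
  n1 = a.(rec X. b.a.X\{b})\{b} | -a-> n2
  n2 = (rec X. b.a.X\{b})\{b} | ∅
Coarsest stable partition (strong bisimilarity classes):
  B0 = {m0, n0}
  B1 = {m1, n1}
  B2 = {m2, n2}
m0 ∈ B0, n0 ∈ B0 → same block

bisimilar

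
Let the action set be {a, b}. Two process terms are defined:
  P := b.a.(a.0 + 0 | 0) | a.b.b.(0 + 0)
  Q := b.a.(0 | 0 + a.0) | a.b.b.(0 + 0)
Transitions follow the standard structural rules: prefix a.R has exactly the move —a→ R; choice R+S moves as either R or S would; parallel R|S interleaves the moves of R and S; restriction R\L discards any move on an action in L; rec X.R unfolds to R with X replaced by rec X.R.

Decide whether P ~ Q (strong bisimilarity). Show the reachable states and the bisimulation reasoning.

YES

Reachable graph of P (16 states):
  s0 = b.a.(a.0 + 0 | 0) | a.b.b.(0 + 0) | ··a··> s1, ··b··> s2
  s1 = b.a.(a.0 + 0 | 0) | b.b.(0 + 0) | ··b··> s3, ··b··> s4
  s2 = a.(a.0 + 0 | 0) | a.b.b.(0 + 0) | ··a··> s3, ··a··> s5
  s3 = a.(a.0 + 0 | 0) | b.b.(0 + 0) | ··a··> s6, ··b··> s7
  s4 = b.a.(a.0 + 0 | 0) | b.(0 + 0) | ··b··> s7, ··b··> s8
  s5 = (a.0 + 0 | 0) | a.b.b.(0 + 0) | ··a··> s6, ··a··> s9
  s6 = (a.0 + 0 | 0) | b.b.(0 + 0) | ··a··> s10, ··b··> s11
  s7 = a.(a.0 + 0 | 0) | b.(0 + 0) | ··a··> s11, ··b··> s12
  s8 = b.a.(a.0 + 0 | 0) | (0 + 0) | ··b··> s12
  s9 = 0 | a.b.b.(0 + 0) | ··a··> s10
  s10 = 0 | b.b.(0 + 0) | ··b··> s13
  s11 = (a.0 + 0 | 0) | b.(0 + 0) | ··a··> s13, ··b··> s14
  s12 = a.(a.0 + 0 | 0) | (0 + 0) | ··a··> s14
  s13 = 0 | b.(0 + 0) | ··b··> s15
  s14 = (a.0 + 0 | 0) | (0 + 0) | ··a··> s15
  s15 = 0 | (0 + 0) | (no moves)
Reachable graph of Q (16 states):
  t0 = b.a.(0 | 0 + a.0) | a.b.b.(0 + 0) | ··a··> t1, ··b··> t2
  t1 = b.a.(0 | 0 + a.0) | b.b.(0 + 0) | ··b··> t3, ··b··> t4
  t2 = a.(0 | 0 + a.0) | a.b.b.(0 + 0) | ··a··> t3, ··a··> t5
  t3 = a.(0 | 0 + a.0) | b.b.(0 + 0) | ··a··> t6, ··b··> t7
  t4 = b.a.(0 | 0 + a.0) | b.(0 + 0) | ··b··> t7, ··b··> t8
  t5 = (0 | 0 + a.0) | a.b.b.(0 + 0) | ··a··> t6, ··a··> t9
  t6 = (0 | 0 + a.0) | b.b.(0 + 0) | ··a··> t10, ··b··> t11
  t7 = a.(0 | 0 + a.0) | b.(0 + 0) | ··a··> t11, ··b··> t12
  t8 = b.a.(0 | 0 + a.0) | (0 + 0) | ··b··> t12
  t9 = 0 | a.b.b.(0 + 0) | ··a··> t10
  t10 = 0 | b.b.(0 + 0) | ··b··> t13
  t11 = (0 | 0 + a.0) | b.(0 + 0) | ··a··> t13, ··b··> t14
  t12 = a.(0 | 0 + a.0) | (0 + 0) | ··a··> t14
  t13 = 0 | b.(0 + 0) | ··b··> t15
  t14 = (0 | 0 + a.0) | (0 + 0) | ··a··> t15
  t15 = 0 | (0 + 0) | (no moves)
Bisimilarity quotient blocks:
  B0 = {s0, t0}
  B1 = {s1, t1}
  B2 = {s3, t3}
  B3 = {s6, t6}
  B4 = {s11, t11}
  B5 = {s14, t14}
  B6 = {s15, t15}
  B7 = {s13, t13}
  B8 = {s10, t10}
  B9 = {s7, t7}
  B10 = {s12, t12}
  B11 = {s4, t4}
  B12 = {s8, t8}
  B13 = {s2, t2}
  B14 = {s5, t5}
  B15 = {s9, t9}
s0 ∈ B0, t0 ∈ B0 → same block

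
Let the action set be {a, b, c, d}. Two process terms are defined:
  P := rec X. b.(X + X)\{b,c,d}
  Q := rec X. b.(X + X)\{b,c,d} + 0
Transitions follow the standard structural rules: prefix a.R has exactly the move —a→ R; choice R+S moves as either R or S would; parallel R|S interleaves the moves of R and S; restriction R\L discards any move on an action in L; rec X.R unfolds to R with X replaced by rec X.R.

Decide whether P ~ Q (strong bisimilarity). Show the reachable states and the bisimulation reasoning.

P ~ Q

Reachable graph of P (2 states):
  s0 = rec X. b.(X + X)\{b,c,d} | -b-> s1
  s1 = ((rec X. b.(X + X)\{b,c,d}) + (rec X. b.(X + X)\{b,c,d}))\{b,c,d} | (no moves)
Reachable graph of Q (2 states):
  t0 = rec X. b.(X + X)\{b,c,d} + 0 | -b-> t1
  t1 = ((rec X. b.(X + X)\{b,c,d} + 0) + (rec X. b.(X + X)\{b,c,d} + 0))\{b,c,d} | (no moves)
Bisimilarity quotient blocks:
  B0 = {s0, t0}
  B1 = {s1, t1}
s0 ∈ B0, t0 ∈ B0 → same block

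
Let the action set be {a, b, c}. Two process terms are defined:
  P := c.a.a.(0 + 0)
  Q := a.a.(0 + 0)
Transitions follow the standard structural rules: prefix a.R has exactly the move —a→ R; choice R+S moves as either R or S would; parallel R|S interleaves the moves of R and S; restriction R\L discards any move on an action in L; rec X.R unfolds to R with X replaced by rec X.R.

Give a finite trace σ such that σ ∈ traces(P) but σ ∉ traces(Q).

c

LTS(P): 4 reachable states
  m0 = c.a.a.(0 + 0) ⊢ —c→ m1
  m1 = a.a.(0 + 0) ⊢ —a→ m2
  m2 = a.(0 + 0) ⊢ —a→ m3
  m3 = 0 + 0 ⊢ stopped
LTS(Q): 3 reachable states
  n0 = a.a.(0 + 0) ⊢ —a→ n1
  n1 = a.(0 + 0) ⊢ —a→ n2
  n2 = 0 + 0 ⊢ stopped
Run σ = ⟨c⟩ on P: start {m0}
  [1] c ⇒ {m1}
  — P admits the full trace.
Run σ = ⟨c⟩ on Q: start {n0}
  [1] c ⇒ ∅  — Q cannot continue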